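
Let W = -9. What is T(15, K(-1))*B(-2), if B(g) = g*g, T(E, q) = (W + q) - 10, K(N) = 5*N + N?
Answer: -100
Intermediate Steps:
K(N) = 6*N
T(E, q) = -19 + q (T(E, q) = (-9 + q) - 10 = -19 + q)
B(g) = g²
T(15, K(-1))*B(-2) = (-19 + 6*(-1))*(-2)² = (-19 - 6)*4 = -25*4 = -100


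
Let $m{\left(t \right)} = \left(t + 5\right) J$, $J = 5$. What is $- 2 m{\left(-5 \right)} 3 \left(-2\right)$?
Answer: $0$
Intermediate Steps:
$m{\left(t \right)} = 25 + 5 t$ ($m{\left(t \right)} = \left(t + 5\right) 5 = \left(5 + t\right) 5 = 25 + 5 t$)
$- 2 m{\left(-5 \right)} 3 \left(-2\right) = - 2 \left(25 + 5 \left(-5\right)\right) 3 \left(-2\right) = - 2 \left(25 - 25\right) 3 \left(-2\right) = - 2 \cdot 0 \cdot 3 \left(-2\right) = - 2 \cdot 0 \left(-2\right) = \left(-2\right) 0 = 0$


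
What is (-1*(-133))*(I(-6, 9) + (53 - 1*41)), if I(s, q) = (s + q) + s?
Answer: 1197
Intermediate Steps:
I(s, q) = q + 2*s (I(s, q) = (q + s) + s = q + 2*s)
(-1*(-133))*(I(-6, 9) + (53 - 1*41)) = (-1*(-133))*((9 + 2*(-6)) + (53 - 1*41)) = 133*((9 - 12) + (53 - 41)) = 133*(-3 + 12) = 133*9 = 1197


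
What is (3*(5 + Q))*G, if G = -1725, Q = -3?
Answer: -10350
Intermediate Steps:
(3*(5 + Q))*G = (3*(5 - 3))*(-1725) = (3*2)*(-1725) = 6*(-1725) = -10350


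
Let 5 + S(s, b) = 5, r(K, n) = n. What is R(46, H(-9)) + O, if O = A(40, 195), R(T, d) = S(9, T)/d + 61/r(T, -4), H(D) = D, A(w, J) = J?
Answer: 719/4 ≈ 179.75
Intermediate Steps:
S(s, b) = 0 (S(s, b) = -5 + 5 = 0)
R(T, d) = -61/4 (R(T, d) = 0/d + 61/(-4) = 0 + 61*(-¼) = 0 - 61/4 = -61/4)
O = 195
R(46, H(-9)) + O = -61/4 + 195 = 719/4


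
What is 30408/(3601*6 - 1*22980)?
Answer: -5068/229 ≈ -22.131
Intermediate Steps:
30408/(3601*6 - 1*22980) = 30408/(21606 - 22980) = 30408/(-1374) = 30408*(-1/1374) = -5068/229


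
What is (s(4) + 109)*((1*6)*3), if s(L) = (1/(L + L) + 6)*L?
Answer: 2403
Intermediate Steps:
s(L) = L*(6 + 1/(2*L)) (s(L) = (1/(2*L) + 6)*L = (6 + 1/(2*L))*L = L*(6 + 1/(2*L)))
(s(4) + 109)*((1*6)*3) = ((1/2 + 6*4) + 109)*((1*6)*3) = ((1/2 + 24) + 109)*(6*3) = (49/2 + 109)*18 = (267/2)*18 = 2403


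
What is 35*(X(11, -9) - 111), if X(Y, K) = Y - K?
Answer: -3185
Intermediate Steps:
35*(X(11, -9) - 111) = 35*((11 - 1*(-9)) - 111) = 35*((11 + 9) - 111) = 35*(20 - 111) = 35*(-91) = -3185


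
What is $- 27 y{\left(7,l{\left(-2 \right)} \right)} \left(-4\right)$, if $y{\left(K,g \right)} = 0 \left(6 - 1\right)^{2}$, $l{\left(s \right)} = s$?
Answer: $0$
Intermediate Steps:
$y{\left(K,g \right)} = 0$ ($y{\left(K,g \right)} = 0 \cdot 5^{2} = 0 \cdot 25 = 0$)
$- 27 y{\left(7,l{\left(-2 \right)} \right)} \left(-4\right) = \left(-27\right) 0 \left(-4\right) = 0 \left(-4\right) = 0$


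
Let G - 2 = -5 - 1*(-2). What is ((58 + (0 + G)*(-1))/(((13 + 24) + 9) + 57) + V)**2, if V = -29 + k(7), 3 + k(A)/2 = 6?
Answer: 5336100/10609 ≈ 502.98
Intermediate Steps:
G = -1 (G = 2 + (-5 - 1*(-2)) = 2 + (-5 + 2) = 2 - 3 = -1)
k(A) = 6 (k(A) = -6 + 2*6 = -6 + 12 = 6)
V = -23 (V = -29 + 6 = -23)
((58 + (0 + G)*(-1))/(((13 + 24) + 9) + 57) + V)**2 = ((58 + (0 - 1)*(-1))/(((13 + 24) + 9) + 57) - 23)**2 = ((58 - 1*(-1))/((37 + 9) + 57) - 23)**2 = ((58 + 1)/(46 + 57) - 23)**2 = (59/103 - 23)**2 = (-2310/103)**2 = 5336100/10609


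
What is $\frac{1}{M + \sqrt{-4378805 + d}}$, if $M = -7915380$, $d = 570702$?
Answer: $- \frac{7915380}{62653244352503} - \frac{i \sqrt{3808103}}{62653244352503} \approx -1.2634 \cdot 10^{-7} - 3.1147 \cdot 10^{-11} i$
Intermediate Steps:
$\frac{1}{M + \sqrt{-4378805 + d}} = \frac{1}{-7915380 + \sqrt{-4378805 + 570702}} = \frac{1}{-7915380 + \sqrt{-3808103}} = \frac{1}{-7915380 + i \sqrt{3808103}}$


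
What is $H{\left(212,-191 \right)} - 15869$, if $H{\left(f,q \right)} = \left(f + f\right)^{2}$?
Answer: $163907$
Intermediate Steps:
$H{\left(f,q \right)} = 4 f^{2}$ ($H{\left(f,q \right)} = \left(2 f\right)^{2} = 4 f^{2}$)
$H{\left(212,-191 \right)} - 15869 = 4 \cdot 212^{2} - 15869 = 4 \cdot 44944 - 15869 = 179776 - 15869 = 163907$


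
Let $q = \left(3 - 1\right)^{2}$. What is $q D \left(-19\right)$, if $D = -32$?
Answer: $2432$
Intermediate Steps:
$q = 4$ ($q = 2^{2} = 4$)
$q D \left(-19\right) = 4 \left(-32\right) \left(-19\right) = \left(-128\right) \left(-19\right) = 2432$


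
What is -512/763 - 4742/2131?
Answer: -4709218/1625953 ≈ -2.8963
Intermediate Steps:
-512/763 - 4742/2131 = -4709218/1625953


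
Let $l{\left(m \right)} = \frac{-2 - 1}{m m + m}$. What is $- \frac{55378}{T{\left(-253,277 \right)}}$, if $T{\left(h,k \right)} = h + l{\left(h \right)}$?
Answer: $\frac{1176893256}{5376757} \approx 218.89$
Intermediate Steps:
$l{\left(m \right)} = - \frac{3}{m + m^{2}}$ ($l{\left(m \right)} = - \frac{3}{m^{2} + m} = - \frac{3}{m + m^{2}}$)
$T{\left(h,k \right)} = h - \frac{3}{h \left(1 + h\right)}$
$- \frac{55378}{T{\left(-253,277 \right)}} = - \frac{55378}{-253 - \frac{3}{\left(-253\right) \left(1 - 253\right)}} = - \frac{55378}{-253 - - \frac{3}{253 \left(-252\right)}} = - \frac{55378}{-253 - \left(- \frac{3}{253}\right) \left(- \frac{1}{252}\right)} = - \frac{55378}{-253 - \frac{1}{21252}} = - \frac{55378}{- \frac{5376757}{21252}} = \left(-55378\right) \left(- \frac{21252}{5376757}\right) = \frac{1176893256}{5376757}$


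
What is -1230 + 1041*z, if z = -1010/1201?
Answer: -2528640/1201 ≈ -2105.4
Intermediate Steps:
z = -1010/1201 (z = -1010*1/1201 = -1010/1201 ≈ -0.84097)
-1230 + 1041*z = -1230 + 1041*(-1010/1201) = -1230 - 1051410/1201 = -2528640/1201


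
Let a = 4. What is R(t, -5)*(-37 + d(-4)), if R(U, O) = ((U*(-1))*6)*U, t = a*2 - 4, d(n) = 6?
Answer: 2976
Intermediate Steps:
t = 4 (t = 4*2 - 4 = 8 - 4 = 4)
R(U, O) = -6*U² (R(U, O) = (-U*6)*U = (-6*U)*U = -6*U²)
R(t, -5)*(-37 + d(-4)) = (-6*4²)*(-37 + 6) = -6*16*(-31) = -96*(-31) = 2976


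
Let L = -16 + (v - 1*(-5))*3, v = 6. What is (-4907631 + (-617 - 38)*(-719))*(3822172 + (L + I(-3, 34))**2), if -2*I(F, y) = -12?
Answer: -16960124008886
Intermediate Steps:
I(F, y) = 6 (I(F, y) = -1/2*(-12) = 6)
L = 17 (L = -16 + (6 - 1*(-5))*3 = -16 + (6 + 5)*3 = -16 + 11*3 = -16 + 33 = 17)
(-4907631 + (-617 - 38)*(-719))*(3822172 + (L + I(-3, 34))**2) = (-4907631 + (-617 - 38)*(-719))*(3822172 + (17 + 6)**2) = (-4907631 - 655*(-719))*(3822172 + 23**2) = (-4907631 + 470945)*(3822172 + 529) = -4436686*3822701 = -16960124008886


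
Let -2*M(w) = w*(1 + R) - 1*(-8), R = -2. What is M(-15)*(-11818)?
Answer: 135907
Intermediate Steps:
M(w) = -4 + w/2 (M(w) = -(w*(1 - 2) - 1*(-8))/2 = -(w*(-1) + 8)/2 = -(-w + 8)/2 = -(8 - w)/2 = -4 + w/2)
M(-15)*(-11818) = (-4 + (½)*(-15))*(-11818) = (-4 - 15/2)*(-11818) = -23/2*(-11818) = 135907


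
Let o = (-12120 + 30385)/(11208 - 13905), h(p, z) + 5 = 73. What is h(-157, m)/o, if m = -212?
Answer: -183396/18265 ≈ -10.041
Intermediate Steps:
h(p, z) = 68 (h(p, z) = -5 + 73 = 68)
o = -18265/2697 (o = 18265/(-2697) = 18265*(-1/2697) = -18265/2697 ≈ -6.7723)
h(-157, m)/o = 68/(-18265/2697) = 68*(-2697/18265) = -183396/18265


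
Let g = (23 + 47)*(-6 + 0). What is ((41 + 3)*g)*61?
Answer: -1127280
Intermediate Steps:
g = -420 (g = 70*(-6) = -420)
((41 + 3)*g)*61 = ((41 + 3)*(-420))*61 = (44*(-420))*61 = -18480*61 = -1127280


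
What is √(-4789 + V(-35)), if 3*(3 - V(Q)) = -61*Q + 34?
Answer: I*√5509 ≈ 74.223*I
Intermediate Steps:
V(Q) = -25/3 + 61*Q/3 (V(Q) = 3 - (-61*Q + 34)/3 = 3 - (34 - 61*Q)/3 = 3 + (-34/3 + 61*Q/3) = -25/3 + 61*Q/3)
√(-4789 + V(-35)) = √(-4789 + (-25/3 + (61/3)*(-35))) = √(-4789 + (-25/3 - 2135/3)) = √(-4789 - 720) = √(-5509) = I*√5509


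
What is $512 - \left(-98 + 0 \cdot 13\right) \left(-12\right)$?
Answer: $-664$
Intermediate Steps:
$512 - \left(-98 + 0 \cdot 13\right) \left(-12\right) = 512 - \left(-98 + 0\right) \left(-12\right) = 512 - \left(-98\right) \left(-12\right) = 512 - 1176 = -664$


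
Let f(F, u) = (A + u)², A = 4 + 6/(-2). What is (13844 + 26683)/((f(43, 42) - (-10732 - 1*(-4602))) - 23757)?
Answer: -40527/15778 ≈ -2.5686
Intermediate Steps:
A = 1 (A = 4 - ½*6 = 4 - 3 = 1)
f(F, u) = (1 + u)²
(13844 + 26683)/((f(43, 42) - (-10732 - 1*(-4602))) - 23757) = (13844 + 26683)/(((1 + 42)² - (-10732 - 1*(-4602))) - 23757) = 40527/((43² - (-10732 + 4602)) - 23757) = 40527/((1849 - 1*(-6130)) - 23757) = 40527/((1849 + 6130) - 23757) = 40527/(7979 - 23757) = 40527/(-15778) = 40527*(-1/15778) = -40527/15778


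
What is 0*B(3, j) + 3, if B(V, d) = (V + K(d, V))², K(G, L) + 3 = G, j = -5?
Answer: 3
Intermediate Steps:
K(G, L) = -3 + G
B(V, d) = (-3 + V + d)² (B(V, d) = (V + (-3 + d))² = (-3 + V + d)²)
0*B(3, j) + 3 = 0*(-3 + 3 - 5)² + 3 = 0*(-5)² + 3 = 0*25 + 3 = 0 + 3 = 3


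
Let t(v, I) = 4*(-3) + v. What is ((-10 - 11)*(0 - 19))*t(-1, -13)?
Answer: -5187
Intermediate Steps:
t(v, I) = -12 + v
((-10 - 11)*(0 - 19))*t(-1, -13) = ((-10 - 11)*(0 - 19))*(-12 - 1) = -21*(-19)*(-13) = 399*(-13) = -5187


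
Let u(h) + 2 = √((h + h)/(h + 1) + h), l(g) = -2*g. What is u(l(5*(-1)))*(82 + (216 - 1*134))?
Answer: -328 + 164*√1430/11 ≈ 235.79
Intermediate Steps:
u(h) = -2 + √(h + 2*h/(1 + h)) (u(h) = -2 + √((h + h)/(h + 1) + h) = -2 + √((2*h)/(1 + h) + h) = -2 + √(2*h/(1 + h) + h) = -2 + √(h + 2*h/(1 + h)))
u(l(5*(-1)))*(82 + (216 - 1*134)) = (-2 + √((-10*(-1))*(3 - 10*(-1))/(1 - 10*(-1))))*(82 + (216 - 1*134)) = (-2 + √((-2*(-5))*(3 - 2*(-5))/(1 - 2*(-5))))*(82 + (216 - 134)) = (-2 + √(10*(3 + 10)/(1 + 10)))*(82 + 82) = (-2 + √(10*13/11))*164 = (-2 + √(10*(1/11)*13))*164 = (-2 + √(130/11))*164 = (-2 + √1430/11)*164 = -328 + 164*√1430/11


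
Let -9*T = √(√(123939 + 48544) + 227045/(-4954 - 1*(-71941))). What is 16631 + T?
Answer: 16631 - √(187766215 + 55398249*√172483)/66987 ≈ 16629.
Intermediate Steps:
T = -√(227045/66987 + √172483)/9 (T = -√(√(123939 + 48544) + 227045/(-4954 - 1*(-71941)))/9 = -√(√172483 + 227045/(-4954 + 71941))/9 = -√(√172483 + 227045/66987)/9 = -√(227045/66987 + √172483)/9 ≈ -2.2736)
16631 + T = 16631 - √(187766215 + 55398249*√172483)/66987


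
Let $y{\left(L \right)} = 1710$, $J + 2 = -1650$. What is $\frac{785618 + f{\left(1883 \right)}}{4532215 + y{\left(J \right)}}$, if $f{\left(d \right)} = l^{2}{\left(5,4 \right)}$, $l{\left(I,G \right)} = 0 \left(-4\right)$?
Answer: $\frac{785618}{4533925} \approx 0.17328$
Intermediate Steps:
$J = -1652$ ($J = -2 - 1650 = -1652$)
$l{\left(I,G \right)} = 0$
$f{\left(d \right)} = 0$ ($f{\left(d \right)} = 0^{2} = 0$)
$\frac{785618 + f{\left(1883 \right)}}{4532215 + y{\left(J \right)}} = \frac{785618 + 0}{4532215 + 1710} = \frac{785618}{4533925}$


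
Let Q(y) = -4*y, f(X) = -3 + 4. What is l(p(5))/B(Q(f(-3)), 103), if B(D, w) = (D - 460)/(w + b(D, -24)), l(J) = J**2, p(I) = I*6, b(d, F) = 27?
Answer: -14625/58 ≈ -252.16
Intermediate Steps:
f(X) = 1
p(I) = 6*I
B(D, w) = (-460 + D)/(27 + w) (B(D, w) = (D - 460)/(w + 27) = (-460 + D)/(27 + w))
l(p(5))/B(Q(f(-3)), 103) = (6*5)**2/(((-460 - 4*1)/(27 + 103))) = 30**2/(((-460 - 4)/130)) = 900/(((1/130)*(-464))) = 900/(-232/65) = 900*(-65/232) = -14625/58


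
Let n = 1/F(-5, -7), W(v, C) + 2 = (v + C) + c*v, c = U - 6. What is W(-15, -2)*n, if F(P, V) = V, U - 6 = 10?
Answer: 169/7 ≈ 24.143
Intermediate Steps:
U = 16 (U = 6 + 10 = 16)
c = 10 (c = 16 - 6 = 10)
W(v, C) = -2 + C + 11*v (W(v, C) = -2 + ((v + C) + 10*v) = -2 + ((C + v) + 10*v) = -2 + (C + 11*v) = -2 + C + 11*v)
n = -⅐ (n = 1/(-7) = -⅐ ≈ -0.14286)
W(-15, -2)*n = (-2 - 2 + 11*(-15))*(-⅐) = (-2 - 2 - 165)*(-⅐) = -169*(-⅐) = 169/7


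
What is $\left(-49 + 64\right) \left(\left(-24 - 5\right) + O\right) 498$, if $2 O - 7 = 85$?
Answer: $126990$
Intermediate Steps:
$O = 46$ ($O = \frac{7}{2} + \frac{1}{2} \cdot 85 = \frac{7}{2} + \frac{85}{2} = 46$)
$\left(-49 + 64\right) \left(\left(-24 - 5\right) + O\right) 498 = \left(-49 + 64\right) \left(\left(-24 - 5\right) + 46\right) 498 = 15 \left(-29 + 46\right) 498 = 15 \cdot 17 \cdot 498 = 255 \cdot 498 = 126990$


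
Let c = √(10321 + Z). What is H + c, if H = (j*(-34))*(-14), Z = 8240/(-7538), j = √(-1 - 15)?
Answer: 1904*I + √146598002601/3769 ≈ 101.59 + 1904.0*I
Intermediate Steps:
j = 4*I (j = √(-16) = 4*I ≈ 4.0*I)
Z = -4120/3769 (Z = 8240*(-1/7538) = -4120/3769 ≈ -1.0931)
H = 1904*I (H = ((4*I)*(-34))*(-14) = -136*I*(-14) = 1904*I ≈ 1904.0*I)
c = √146598002601/3769 (c = √(10321 - 4120/3769) = √(38895729/3769) = √146598002601/3769 ≈ 101.59)
H + c = 1904*I + √146598002601/3769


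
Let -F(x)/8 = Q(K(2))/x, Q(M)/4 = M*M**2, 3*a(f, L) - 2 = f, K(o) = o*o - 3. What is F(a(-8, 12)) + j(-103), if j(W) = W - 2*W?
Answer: 119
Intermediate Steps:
K(o) = -3 + o**2 (K(o) = o**2 - 3 = -3 + o**2)
a(f, L) = 2/3 + f/3
j(W) = -W
Q(M) = 4*M**3 (Q(M) = 4*(M*M**2) = 4*M**3)
F(x) = -32/x (F(x) = -8*4*(-3 + 2**2)**3/x = -8*4*(-3 + 4)**3/x = -8*4*1**3/x = -8*4*1/x = -32/x)
F(a(-8, 12)) + j(-103) = -32/(2/3 + (1/3)*(-8)) - 1*(-103) = -32/(2/3 - 8/3) + 103 = -32/(-2) + 103 = -32*(-1/2) + 103 = 16 + 103 = 119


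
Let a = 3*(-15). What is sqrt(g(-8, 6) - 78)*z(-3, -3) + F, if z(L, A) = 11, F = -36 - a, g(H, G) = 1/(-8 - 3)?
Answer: 9 + I*sqrt(9449) ≈ 9.0 + 97.206*I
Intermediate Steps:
a = -45
g(H, G) = -1/11 (g(H, G) = 1/(-11) = -1/11)
F = 9 (F = -36 - 1*(-45) = -36 + 45 = 9)
sqrt(g(-8, 6) - 78)*z(-3, -3) + F = sqrt(-1/11 - 78)*11 + 9 = sqrt(-859/11)*11 + 9 = (I*sqrt(9449)/11)*11 + 9 = I*sqrt(9449) + 9 = 9 + I*sqrt(9449)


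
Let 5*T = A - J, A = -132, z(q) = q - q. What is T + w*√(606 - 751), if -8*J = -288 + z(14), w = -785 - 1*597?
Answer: -168/5 - 1382*I*√145 ≈ -33.6 - 16641.0*I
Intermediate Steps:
z(q) = 0
w = -1382 (w = -785 - 597 = -1382)
J = 36 (J = -(-288 + 0)/8 = -⅛*(-288) = 36)
T = -168/5 (T = (-132 - 1*36)/5 = (-132 - 36)/5 = (⅕)*(-168) = -168/5 ≈ -33.600)
T + w*√(606 - 751) = -168/5 - 1382*√(606 - 751) = -168/5 - 1382*I*√145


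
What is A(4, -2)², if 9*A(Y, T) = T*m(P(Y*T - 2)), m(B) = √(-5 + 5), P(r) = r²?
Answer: 0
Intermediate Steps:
m(B) = 0 (m(B) = √0 = 0)
A(Y, T) = 0 (A(Y, T) = (T*0)/9 = (⅑)*0 = 0)
A(4, -2)² = 0² = 0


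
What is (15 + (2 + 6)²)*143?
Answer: 11297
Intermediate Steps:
(15 + (2 + 6)²)*143 = (15 + 8²)*143 = (15 + 64)*143 = 79*143 = 11297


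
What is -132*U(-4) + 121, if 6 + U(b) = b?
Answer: 1441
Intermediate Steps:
U(b) = -6 + b
-132*U(-4) + 121 = -132*(-6 - 4) + 121 = -132*(-10) + 121 = 1320 + 121 = 1441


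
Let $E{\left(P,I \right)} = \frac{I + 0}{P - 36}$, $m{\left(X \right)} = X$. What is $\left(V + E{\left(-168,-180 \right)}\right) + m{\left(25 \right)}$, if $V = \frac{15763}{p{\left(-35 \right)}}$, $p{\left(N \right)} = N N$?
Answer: $\frac{806971}{20825} \approx 38.75$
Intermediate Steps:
$p{\left(N \right)} = N^{2}$
$E{\left(P,I \right)} = \frac{I}{-36 + P}$
$V = \frac{15763}{1225}$ ($V = \frac{15763}{\left(-35\right)^{2}} = \frac{15763}{1225} \approx 12.868$)
$\left(V + E{\left(-168,-180 \right)}\right) + m{\left(25 \right)} = \left(\frac{15763}{1225} - \frac{180}{-36 - 168}\right) + 25 = \left(\frac{15763}{1225} - \frac{180}{-204}\right) + 25 = \left(\frac{15763}{1225} - - \frac{15}{17}\right) + 25 = \left(\frac{15763}{1225} + \frac{15}{17}\right) + 25 = \frac{286346}{20825} + 25 = \frac{806971}{20825}$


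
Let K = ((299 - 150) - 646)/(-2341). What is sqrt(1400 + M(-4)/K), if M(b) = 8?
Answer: 12*sqrt(2466114)/497 ≈ 37.917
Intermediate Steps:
K = 497/2341 (K = (149 - 646)*(-1/2341) = -497*(-1/2341) = 497/2341 ≈ 0.21230)
sqrt(1400 + M(-4)/K) = sqrt(1400 + 8/(497/2341)) = sqrt(1400 + 8*(2341/497)) = sqrt(1400 + 18728/497) = sqrt(714528/497) = 12*sqrt(2466114)/497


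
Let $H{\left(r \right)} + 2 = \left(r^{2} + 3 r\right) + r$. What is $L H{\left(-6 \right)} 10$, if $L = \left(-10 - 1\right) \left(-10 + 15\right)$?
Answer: $-5500$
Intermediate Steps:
$H{\left(r \right)} = -2 + r^{2} + 4 r$ ($H{\left(r \right)} = -2 + \left(\left(r^{2} + 3 r\right) + r\right) = -2 + \left(r^{2} + 4 r\right) = -2 + r^{2} + 4 r$)
$L = -55$ ($L = \left(-11\right) 5 = -55$)
$L H{\left(-6 \right)} 10 = - 55 \left(-2 + \left(-6\right)^{2} + 4 \left(-6\right)\right) 10 = - 55 \left(-2 + 36 - 24\right) 10 = \left(-55\right) 10 \cdot 10 = \left(-550\right) 10 = -5500$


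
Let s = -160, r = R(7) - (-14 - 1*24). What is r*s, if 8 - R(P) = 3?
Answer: -6880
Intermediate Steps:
R(P) = 5 (R(P) = 8 - 1*3 = 8 - 3 = 5)
r = 43 (r = 5 - (-14 - 1*24) = 5 - (-14 - 24) = 5 - 1*(-38) = 5 + 38 = 43)
r*s = 43*(-160) = -6880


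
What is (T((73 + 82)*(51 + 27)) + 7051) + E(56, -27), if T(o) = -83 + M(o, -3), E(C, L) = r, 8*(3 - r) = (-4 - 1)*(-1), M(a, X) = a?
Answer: 152483/8 ≈ 19060.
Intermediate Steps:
r = 19/8 (r = 3 - (-4 - 1)*(-1)/8 = 3 - (-5)*(-1)/8 = 3 - 1/8*5 = 3 - 5/8 = 19/8 ≈ 2.3750)
E(C, L) = 19/8
T(o) = -83 + o
(T((73 + 82)*(51 + 27)) + 7051) + E(56, -27) = ((-83 + (73 + 82)*(51 + 27)) + 7051) + 19/8 = ((-83 + 155*78) + 7051) + 19/8 = ((-83 + 12090) + 7051) + 19/8 = (12007 + 7051) + 19/8 = 19058 + 19/8 = 152483/8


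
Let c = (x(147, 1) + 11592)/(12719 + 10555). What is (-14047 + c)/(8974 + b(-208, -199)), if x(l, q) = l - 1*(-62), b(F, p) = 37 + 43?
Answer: -326918077/210722796 ≈ -1.5514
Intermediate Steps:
b(F, p) = 80
x(l, q) = 62 + l (x(l, q) = l + 62 = 62 + l)
c = 11801/23274 (c = ((62 + 147) + 11592)/(12719 + 10555) = (209 + 11592)/23274 = 11801*(1/23274) = 11801/23274 ≈ 0.50705)
(-14047 + c)/(8974 + b(-208, -199)) = (-14047 + 11801/23274)/(8974 + 80) = -326918077/23274/9054 = -326918077/23274*1/9054 = -326918077/210722796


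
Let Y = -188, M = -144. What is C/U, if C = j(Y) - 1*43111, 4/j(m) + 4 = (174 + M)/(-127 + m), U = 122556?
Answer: -1853815/5269908 ≈ -0.35177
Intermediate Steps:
j(m) = 4/(-4 + 30/(-127 + m)) (j(m) = 4/(-4 + (174 - 144)/(-127 + m)) = 4/(-4 + 30/(-127 + m)))
C = -1853815/43 (C = 2*(127 - 1*(-188))/(-269 + 2*(-188)) - 1*43111 = 2*(127 + 188)/(-269 - 376) - 43111 = 2*315/(-645) - 43111 = 2*(-1/645)*315 - 43111 = -42/43 - 43111 = -1853815/43 ≈ -43112.)
C/U = -1853815/43/122556 = -1853815/43*1/122556 = -1853815/5269908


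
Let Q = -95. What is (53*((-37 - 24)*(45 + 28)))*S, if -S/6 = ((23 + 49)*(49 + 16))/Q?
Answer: -1325426544/19 ≈ -6.9759e+7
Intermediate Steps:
S = 5616/19 (S = -6*(23 + 49)*(49 + 16)/(-95) = -6*72*65*(-1)/95 = -28080*(-1)/95 = -6*(-936/19) = 5616/19 ≈ 295.58)
(53*((-37 - 24)*(45 + 28)))*S = (53*((-37 - 24)*(45 + 28)))*(5616/19) = (53*(-61*73))*(5616/19) = (53*(-4453))*(5616/19) = -236009*5616/19 = -1325426544/19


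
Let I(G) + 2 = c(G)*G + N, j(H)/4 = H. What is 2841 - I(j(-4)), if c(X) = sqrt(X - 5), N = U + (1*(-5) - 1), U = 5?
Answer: 2844 + 16*I*sqrt(21) ≈ 2844.0 + 73.321*I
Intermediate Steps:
j(H) = 4*H
N = -1 (N = 5 + (1*(-5) - 1) = 5 + (-5 - 1) = 5 - 6 = -1)
c(X) = sqrt(-5 + X)
I(G) = -3 + G*sqrt(-5 + G) (I(G) = -2 + (sqrt(-5 + G)*G - 1) = -2 + (G*sqrt(-5 + G) - 1) = -2 + (-1 + G*sqrt(-5 + G)) = -3 + G*sqrt(-5 + G))
2841 - I(j(-4)) = 2841 - (-3 + (4*(-4))*sqrt(-5 + 4*(-4))) = 2841 - (-3 - 16*sqrt(-5 - 16)) = 2841 - (-3 - 16*I*sqrt(21)) = 2841 + (3 + 16*I*sqrt(21)) = 2844 + 16*I*sqrt(21)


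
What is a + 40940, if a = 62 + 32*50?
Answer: 42602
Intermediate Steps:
a = 1662 (a = 62 + 1600 = 1662)
a + 40940 = 1662 + 40940 = 42602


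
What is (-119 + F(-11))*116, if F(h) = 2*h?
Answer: -16356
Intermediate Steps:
(-119 + F(-11))*116 = (-119 + 2*(-11))*116 = (-119 - 22)*116 = -141*116 = -16356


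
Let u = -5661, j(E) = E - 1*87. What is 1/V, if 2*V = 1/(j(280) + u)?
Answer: -10936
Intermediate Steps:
j(E) = -87 + E (j(E) = E - 87 = -87 + E)
V = -1/10936 (V = 1/(2*((-87 + 280) - 5661)) = 1/(2*(193 - 5661)) = (½)/(-5468) = (½)*(-1/5468) = -1/10936 ≈ -9.1441e-5)
1/V = 1/(-1/10936) = -10936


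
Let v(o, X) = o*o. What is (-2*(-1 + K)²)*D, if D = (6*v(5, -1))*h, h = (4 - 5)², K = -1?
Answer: -1200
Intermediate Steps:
h = 1 (h = (-1)² = 1)
v(o, X) = o²
D = 150 (D = (6*5²)*1 = (6*25)*1 = 150*1 = 150)
(-2*(-1 + K)²)*D = -2*(-1 - 1)²*150 = -2*(-2)²*150 = -2*4*150 = -8*150 = -1200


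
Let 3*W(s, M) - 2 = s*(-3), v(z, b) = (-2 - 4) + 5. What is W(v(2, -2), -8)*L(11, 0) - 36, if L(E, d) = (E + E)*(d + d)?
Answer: -36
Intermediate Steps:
v(z, b) = -1 (v(z, b) = -6 + 5 = -1)
L(E, d) = 4*E*d (L(E, d) = (2*E)*(2*d) = 4*E*d)
W(s, M) = ⅔ - s (W(s, M) = ⅔ + (s*(-3))/3 = ⅔ + (-3*s)/3 = ⅔ - s)
W(v(2, -2), -8)*L(11, 0) - 36 = (⅔ - 1*(-1))*(4*11*0) - 36 = (⅔ + 1)*0 - 36 = (5/3)*0 - 36 = 0 - 36 = -36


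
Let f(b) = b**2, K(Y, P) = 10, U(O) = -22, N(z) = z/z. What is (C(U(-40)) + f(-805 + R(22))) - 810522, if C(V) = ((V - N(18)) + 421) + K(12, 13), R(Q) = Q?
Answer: -197025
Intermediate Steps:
N(z) = 1
C(V) = 430 + V (C(V) = ((V - 1*1) + 421) + 10 = ((V - 1) + 421) + 10 = ((-1 + V) + 421) + 10 = (420 + V) + 10 = 430 + V)
(C(U(-40)) + f(-805 + R(22))) - 810522 = ((430 - 22) + (-805 + 22)**2) - 810522 = (408 + (-783)**2) - 810522 = (408 + 613089) - 810522 = 613497 - 810522 = -197025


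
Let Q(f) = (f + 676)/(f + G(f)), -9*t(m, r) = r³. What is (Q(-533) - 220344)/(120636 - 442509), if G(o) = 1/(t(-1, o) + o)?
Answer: 17782664513783704/25976439593346903 ≈ 0.68457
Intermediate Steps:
t(m, r) = -r³/9
G(o) = 1/(o - o³/9) (G(o) = 1/(-o³/9 + o) = 1/(o - o³/9))
Q(f) = (676 + f)/(f - 9/(f*(-9 + f²))) (Q(f) = (f + 676)/(f - 9/(f*(-9 + f²))) = (676 + f)/(f - 9/(f*(-9 + f²))))
(Q(-533) - 220344)/(120636 - 442509) = (-533*(-9 + (-533)²)*(676 - 533)/(-9 + (-533)²*(-9 + (-533)²)) - 220344)/(120636 - 442509) = (-533*(-9 + 284089)*143/(-9 + 284089*(-9 + 284089)) - 220344)/(-321873) = (-533*284080*143/(-9 + 284089*284080) - 220344)*(-1/321873) = (-533*284080*143/(-9 + 80704003120) - 220344)*(-1/321873) = (-533*284080*143/80704003111 - 220344)*(-1/321873) = (-533*1/80704003111*284080*143 - 220344)*(-1/321873) = (-21652293520/80704003111 - 220344)*(-1/321873) = -17782664513783704/80704003111*(-1/321873) = 17782664513783704/25976439593346903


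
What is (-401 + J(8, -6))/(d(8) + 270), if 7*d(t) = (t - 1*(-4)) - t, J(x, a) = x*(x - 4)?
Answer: -2583/1894 ≈ -1.3638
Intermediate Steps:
J(x, a) = x*(-4 + x)
d(t) = 4/7 (d(t) = ((t - 1*(-4)) - t)/7 = ((t + 4) - t)/7 = ((4 + t) - t)/7 = (1/7)*4 = 4/7)
(-401 + J(8, -6))/(d(8) + 270) = (-401 + 8*(-4 + 8))/(4/7 + 270) = (-401 + 8*4)/(1894/7) = (-401 + 32)*(7/1894) = -369*7/1894 = -2583/1894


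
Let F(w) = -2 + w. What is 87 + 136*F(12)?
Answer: 1447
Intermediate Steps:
87 + 136*F(12) = 87 + 136*(-2 + 12) = 87 + 136*10 = 87 + 1360 = 1447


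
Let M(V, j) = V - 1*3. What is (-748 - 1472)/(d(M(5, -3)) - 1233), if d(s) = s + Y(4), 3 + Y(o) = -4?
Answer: 1110/619 ≈ 1.7932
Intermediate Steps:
Y(o) = -7 (Y(o) = -3 - 4 = -7)
M(V, j) = -3 + V (M(V, j) = V - 3 = -3 + V)
d(s) = -7 + s (d(s) = s - 7 = -7 + s)
(-748 - 1472)/(d(M(5, -3)) - 1233) = (-748 - 1472)/((-7 + (-3 + 5)) - 1233) = -2220/((-7 + 2) - 1233) = -2220/(-5 - 1233) = -2220/(-1238) = -2220*(-1/1238) = 1110/619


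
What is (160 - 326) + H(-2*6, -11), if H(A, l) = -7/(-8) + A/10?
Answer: -6653/40 ≈ -166.32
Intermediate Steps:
H(A, l) = 7/8 + A/10 (H(A, l) = -7*(-1/8) + A*(1/10) = 7/8 + A/10)
(160 - 326) + H(-2*6, -11) = (160 - 326) + (7/8 + (-2*6)/10) = -166 + (7/8 + (1/10)*(-12)) = -166 + (7/8 - 6/5) = -166 - 13/40 = -6653/40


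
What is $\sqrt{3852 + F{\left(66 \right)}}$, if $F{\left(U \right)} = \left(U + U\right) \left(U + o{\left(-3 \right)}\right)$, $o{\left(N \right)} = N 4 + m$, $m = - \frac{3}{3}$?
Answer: $4 \sqrt{678} \approx 104.15$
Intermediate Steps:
$m = -1$ ($m = \left(-3\right) \frac{1}{3} = -1$)
$o{\left(N \right)} = -1 + 4 N$ ($o{\left(N \right)} = N 4 - 1 = 4 N - 1 = -1 + 4 N$)
$F{\left(U \right)} = 2 U \left(-13 + U\right)$ ($F{\left(U \right)} = \left(U + U\right) \left(U + \left(-1 + 4 \left(-3\right)\right)\right) = 2 U \left(U - 13\right) = 2 U \left(-13 + U\right)$)
$\sqrt{3852 + F{\left(66 \right)}} = \sqrt{3852 + 2 \cdot 66 \left(-13 + 66\right)} = \sqrt{3852 + 2 \cdot 66 \cdot 53} = \sqrt{3852 + 6996} = \sqrt{10848} = 4 \sqrt{678}$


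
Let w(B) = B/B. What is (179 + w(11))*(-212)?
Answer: -38160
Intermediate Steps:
w(B) = 1
(179 + w(11))*(-212) = (179 + 1)*(-212) = 180*(-212) = -38160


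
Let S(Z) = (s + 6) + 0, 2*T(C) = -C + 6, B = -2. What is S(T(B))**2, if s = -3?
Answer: 9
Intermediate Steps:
T(C) = 3 - C/2 (T(C) = (-C + 6)/2 = (6 - C)/2 = 3 - C/2)
S(Z) = 3 (S(Z) = (-3 + 6) + 0 = 3 + 0 = 3)
S(T(B))**2 = 3**2 = 9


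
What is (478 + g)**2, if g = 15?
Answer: 243049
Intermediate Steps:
(478 + g)**2 = (478 + 15)**2 = 493**2 = 243049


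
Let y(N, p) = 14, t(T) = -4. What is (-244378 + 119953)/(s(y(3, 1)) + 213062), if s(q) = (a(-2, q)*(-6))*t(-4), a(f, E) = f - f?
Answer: -124425/213062 ≈ -0.58399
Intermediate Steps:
a(f, E) = 0
s(q) = 0 (s(q) = (0*(-6))*(-4) = 0*(-4) = 0)
(-244378 + 119953)/(s(y(3, 1)) + 213062) = (-244378 + 119953)/(0 + 213062) = -124425/213062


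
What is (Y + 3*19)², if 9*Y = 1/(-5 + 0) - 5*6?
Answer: 5827396/2025 ≈ 2877.7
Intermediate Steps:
Y = -151/45 (Y = (1/(-5 + 0) - 5*6)/9 = (1/(-5) - 30)/9 = (-⅕ - 30)/9 = (⅑)*(-151/5) = -151/45 ≈ -3.3556)
(Y + 3*19)² = (-151/45 + 3*19)² = (-151/45 + 57)² = (2414/45)² = 5827396/2025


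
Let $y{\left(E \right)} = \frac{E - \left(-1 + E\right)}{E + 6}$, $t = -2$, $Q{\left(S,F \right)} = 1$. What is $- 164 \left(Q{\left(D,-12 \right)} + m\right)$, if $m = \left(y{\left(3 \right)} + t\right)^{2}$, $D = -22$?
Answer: $- \frac{60680}{81} \approx -749.14$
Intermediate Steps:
$y{\left(E \right)} = \frac{1}{6 + E}$ ($y{\left(E \right)} = 1 \frac{1}{6 + E} = \frac{1}{6 + E}$)
$m = \frac{289}{81}$ ($m = \left(\frac{1}{6 + 3} - 2\right)^{2} = \left(\frac{1}{9} - 2\right)^{2} = \left(- \frac{17}{9}\right)^{2} = \frac{289}{81} \approx 3.5679$)
$- 164 \left(Q{\left(D,-12 \right)} + m\right) = - 164 \left(1 + \frac{289}{81}\right) = \left(-164\right) \frac{370}{81} = - \frac{60680}{81}$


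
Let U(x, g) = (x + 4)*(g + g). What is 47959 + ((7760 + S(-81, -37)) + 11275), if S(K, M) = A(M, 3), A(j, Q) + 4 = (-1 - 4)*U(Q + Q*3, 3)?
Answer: 66510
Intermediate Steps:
U(x, g) = 2*g*(4 + x) (U(x, g) = (4 + x)*(2*g) = 2*g*(4 + x))
A(j, Q) = -124 - 120*Q (A(j, Q) = -4 + (-1 - 4)*(2*3*(4 + (Q + Q*3))) = -4 - 10*3*(4 + (Q + 3*Q)) = -4 - 10*3*(4 + 4*Q) = -4 - 5*(24 + 24*Q) = -4 + (-120 - 120*Q) = -124 - 120*Q)
S(K, M) = -484 (S(K, M) = -124 - 120*3 = -124 - 360 = -484)
47959 + ((7760 + S(-81, -37)) + 11275) = 47959 + ((7760 - 484) + 11275) = 47959 + (7276 + 11275) = 47959 + 18551 = 66510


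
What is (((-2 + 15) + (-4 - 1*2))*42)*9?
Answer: 2646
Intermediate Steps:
(((-2 + 15) + (-4 - 1*2))*42)*9 = ((13 + (-4 - 2))*42)*9 = ((13 - 6)*42)*9 = (7*42)*9 = 294*9 = 2646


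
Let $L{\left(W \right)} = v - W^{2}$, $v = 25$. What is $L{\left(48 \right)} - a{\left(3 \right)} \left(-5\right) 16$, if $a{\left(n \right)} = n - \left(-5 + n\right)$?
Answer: $-1879$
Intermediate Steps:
$a{\left(n \right)} = 5$
$L{\left(W \right)} = 25 - W^{2}$
$L{\left(48 \right)} - a{\left(3 \right)} \left(-5\right) 16 = \left(25 - 48^{2}\right) - 5 \left(-5\right) 16 = \left(25 - 2304\right) - \left(-25\right) 16 = \left(25 - 2304\right) - -400 = -2279 + 400 = -1879$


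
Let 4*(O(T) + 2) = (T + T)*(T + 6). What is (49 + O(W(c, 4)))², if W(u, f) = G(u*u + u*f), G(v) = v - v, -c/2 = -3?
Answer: 2209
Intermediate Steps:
c = 6 (c = -2*(-3) = 6)
G(v) = 0
W(u, f) = 0
O(T) = -2 + T*(6 + T)/2 (O(T) = -2 + ((T + T)*(T + 6))/4 = -2 + ((2*T)*(6 + T))/4 = -2 + (2*T*(6 + T))/4 = -2 + T*(6 + T)/2)
(49 + O(W(c, 4)))² = (49 + (-2 + (½)*0² + 3*0))² = (49 + (-2 + (½)*0 + 0))² = (49 + (-2 + 0 + 0))² = (49 - 2)² = 47² = 2209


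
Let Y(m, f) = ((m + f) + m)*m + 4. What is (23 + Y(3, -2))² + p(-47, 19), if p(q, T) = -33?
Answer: 1488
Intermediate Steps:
Y(m, f) = 4 + m*(f + 2*m) (Y(m, f) = ((f + m) + m)*m + 4 = (f + 2*m)*m + 4 = m*(f + 2*m) + 4 = 4 + m*(f + 2*m))
(23 + Y(3, -2))² + p(-47, 19) = (23 + (4 + 2*3² - 2*3))² - 33 = (23 + (4 + 2*9 - 6))² - 33 = (23 + (4 + 18 - 6))² - 33 = (23 + 16)² - 33 = 39² - 33 = 1521 - 33 = 1488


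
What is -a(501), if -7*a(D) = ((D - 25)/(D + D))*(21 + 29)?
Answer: 1700/501 ≈ 3.3932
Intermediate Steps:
a(D) = -25*(-25 + D)/(7*D) (a(D) = -(D - 25)/(D + D)*(21 + 29)/7 = -(-25 + D)/((2*D))*50/7 = -(-25 + D)*(1/(2*D))*50/7 = -(-25 + D)/(2*D)*50/7 = -25*(-25 + D)/(7*D))
-a(501) = -25*(25 - 1*501)/(7*501) = -25*(25 - 501)/(7*501) = -25*(-476)/(7*501) = -1*(-1700/501) = 1700/501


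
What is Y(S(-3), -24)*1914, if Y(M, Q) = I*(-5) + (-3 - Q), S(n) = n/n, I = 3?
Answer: 11484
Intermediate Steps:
S(n) = 1
Y(M, Q) = -18 - Q (Y(M, Q) = 3*(-5) + (-3 - Q) = -15 + (-3 - Q) = -18 - Q)
Y(S(-3), -24)*1914 = (-18 - 1*(-24))*1914 = (-18 + 24)*1914 = 6*1914 = 11484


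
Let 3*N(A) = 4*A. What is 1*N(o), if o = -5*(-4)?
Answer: 80/3 ≈ 26.667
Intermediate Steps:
o = 20
N(A) = 4*A/3 (N(A) = (4*A)/3 = 4*A/3)
1*N(o) = 1*((4/3)*20) = 1*(80/3) = 80/3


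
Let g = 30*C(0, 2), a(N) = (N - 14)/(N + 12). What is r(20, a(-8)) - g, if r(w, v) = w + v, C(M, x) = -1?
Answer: 89/2 ≈ 44.500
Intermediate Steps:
a(N) = (-14 + N)/(12 + N)
r(w, v) = v + w
g = -30 (g = 30*(-1) = -30)
r(20, a(-8)) - g = ((-14 - 8)/(12 - 8) + 20) - 1*(-30) = (-22/4 + 20) + 30 = ((¼)*(-22) + 20) + 30 = (-11/2 + 20) + 30 = 29/2 + 30 = 89/2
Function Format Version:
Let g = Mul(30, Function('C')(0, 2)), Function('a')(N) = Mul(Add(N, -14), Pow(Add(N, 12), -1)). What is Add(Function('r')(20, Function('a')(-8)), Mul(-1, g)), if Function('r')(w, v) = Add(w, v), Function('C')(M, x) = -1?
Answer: Rational(89, 2) ≈ 44.500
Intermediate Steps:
Function('a')(N) = Mul(Pow(Add(12, N), -1), Add(-14, N)) (Function('a')(N) = Mul(Add(-14, N), Pow(Add(12, N), -1)) = Mul(Pow(Add(12, N), -1), Add(-14, N)))
Function('r')(w, v) = Add(v, w)
g = -30 (g = Mul(30, -1) = -30)
Add(Function('r')(20, Function('a')(-8)), Mul(-1, g)) = Add(Add(Mul(Pow(Add(12, -8), -1), Add(-14, -8)), 20), Mul(-1, -30)) = Add(Add(Mul(Pow(4, -1), -22), 20), 30) = Add(Add(Mul(Rational(1, 4), -22), 20), 30) = Add(Add(Rational(-11, 2), 20), 30) = Add(Rational(29, 2), 30) = Rational(89, 2)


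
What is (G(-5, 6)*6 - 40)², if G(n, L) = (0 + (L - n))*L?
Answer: 126736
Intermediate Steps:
G(n, L) = L*(L - n) (G(n, L) = (L - n)*L = L*(L - n))
(G(-5, 6)*6 - 40)² = ((6*(6 - 1*(-5)))*6 - 40)² = ((6*(6 + 5))*6 - 40)² = ((6*11)*6 - 40)² = (66*6 - 40)² = (396 - 40)² = 356² = 126736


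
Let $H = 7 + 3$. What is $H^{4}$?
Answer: $10000$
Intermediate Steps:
$H = 10$
$H^{4} = 10^{4} = 10000$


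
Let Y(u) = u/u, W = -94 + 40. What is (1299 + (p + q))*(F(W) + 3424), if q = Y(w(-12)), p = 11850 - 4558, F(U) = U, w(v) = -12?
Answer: 28955040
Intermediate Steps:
W = -54
p = 7292
Y(u) = 1
q = 1
(1299 + (p + q))*(F(W) + 3424) = (1299 + (7292 + 1))*(-54 + 3424) = (1299 + 7293)*3370 = 8592*3370 = 28955040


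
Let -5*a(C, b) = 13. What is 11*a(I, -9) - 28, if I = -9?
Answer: -283/5 ≈ -56.600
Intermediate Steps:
a(C, b) = -13/5 (a(C, b) = -⅕*13 = -13/5)
11*a(I, -9) - 28 = 11*(-13/5) - 28 = -143/5 - 28 = -283/5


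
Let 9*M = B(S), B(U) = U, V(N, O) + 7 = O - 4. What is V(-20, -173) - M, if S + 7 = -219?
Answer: -1430/9 ≈ -158.89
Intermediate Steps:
S = -226 (S = -7 - 219 = -226)
V(N, O) = -11 + O (V(N, O) = -7 + (O - 4) = -7 + (-4 + O) = -11 + O)
M = -226/9 (M = (⅑)*(-226) = -226/9 ≈ -25.111)
V(-20, -173) - M = (-11 - 173) - 1*(-226/9) = -184 + 226/9 = -1430/9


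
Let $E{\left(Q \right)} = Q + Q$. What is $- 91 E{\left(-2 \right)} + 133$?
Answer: $497$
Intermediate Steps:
$E{\left(Q \right)} = 2 Q$
$- 91 E{\left(-2 \right)} + 133 = - 91 \cdot 2 \left(-2\right) + 133 = \left(-91\right) \left(-4\right) + 133 = 364 + 133 = 497$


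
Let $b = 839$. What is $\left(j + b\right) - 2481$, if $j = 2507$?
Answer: $865$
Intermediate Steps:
$\left(j + b\right) - 2481 = \left(2507 + 839\right) - 2481 = 3346 - 2481 = 865$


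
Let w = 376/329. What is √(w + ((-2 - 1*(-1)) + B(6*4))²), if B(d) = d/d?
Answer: 2*√14/7 ≈ 1.0690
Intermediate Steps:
w = 8/7 (w = 376*(1/329) = 8/7 ≈ 1.1429)
B(d) = 1
√(w + ((-2 - 1*(-1)) + B(6*4))²) = √(8/7 + ((-2 - 1*(-1)) + 1)²) = √(8/7 + ((-2 + 1) + 1)²) = √(8/7 + (-1 + 1)²) = √(8/7 + 0²) = √(8/7 + 0) = √(8/7) = 2*√14/7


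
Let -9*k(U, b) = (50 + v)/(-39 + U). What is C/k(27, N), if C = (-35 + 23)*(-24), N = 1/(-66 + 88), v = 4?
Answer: 576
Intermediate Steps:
N = 1/22 ≈ 0.045455
k(U, b) = -6/(-39 + U) (k(U, b) = -(50 + 4)/(9*(-39 + U)) = -6/(-39 + U))
C = 288 (C = -12*(-24) = 288)
C/k(27, N) = 288/((-6/(-39 + 27))) = 288/((-6/(-12))) = 288/((-6*(-1/12))) = 288/(½) = 288*2 = 576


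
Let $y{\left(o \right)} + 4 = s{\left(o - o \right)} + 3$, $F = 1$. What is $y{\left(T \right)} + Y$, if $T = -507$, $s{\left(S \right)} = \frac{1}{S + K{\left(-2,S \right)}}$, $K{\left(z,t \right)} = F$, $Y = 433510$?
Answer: $433510$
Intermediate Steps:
$K{\left(z,t \right)} = 1$
$s{\left(S \right)} = \frac{1}{1 + S}$ ($s{\left(S \right)} = \frac{1}{S + 1} = \frac{1}{1 + S}$)
$y{\left(o \right)} = 0$ ($y{\left(o \right)} = -4 + \left(\frac{1}{1 + \left(o - o\right)} + 3\right) = -4 + \left(\frac{1}{1 + 0} + 3\right) = -4 + \left(1^{-1} + 3\right) = -4 + \left(1 + 3\right) = -4 + 4 = 0$)
$y{\left(T \right)} + Y = 0 + 433510 = 433510$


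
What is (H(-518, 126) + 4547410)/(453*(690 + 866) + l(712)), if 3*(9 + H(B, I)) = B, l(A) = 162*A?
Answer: 13641685/2460636 ≈ 5.5440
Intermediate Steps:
H(B, I) = -9 + B/3
(H(-518, 126) + 4547410)/(453*(690 + 866) + l(712)) = ((-9 + (⅓)*(-518)) + 4547410)/(453*(690 + 866) + 162*712) = ((-9 - 518/3) + 4547410)/(453*1556 + 115344) = (-545/3 + 4547410)/(704868 + 115344) = (13641685/3)/820212 = (13641685/3)*(1/820212) = 13641685/2460636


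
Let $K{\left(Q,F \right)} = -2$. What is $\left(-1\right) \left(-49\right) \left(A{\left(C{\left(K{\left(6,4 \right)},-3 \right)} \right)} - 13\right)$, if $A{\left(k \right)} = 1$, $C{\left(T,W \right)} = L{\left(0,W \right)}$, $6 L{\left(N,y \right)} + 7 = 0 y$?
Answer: $-588$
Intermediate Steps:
$L{\left(N,y \right)} = - \frac{7}{6}$ ($L{\left(N,y \right)} = - \frac{7}{6} + \frac{0 y}{6} = - \frac{7}{6} + \frac{1}{6} \cdot 0 = - \frac{7}{6} + 0 = - \frac{7}{6}$)
$C{\left(T,W \right)} = - \frac{7}{6}$
$\left(-1\right) \left(-49\right) \left(A{\left(C{\left(K{\left(6,4 \right)},-3 \right)} \right)} - 13\right) = \left(-1\right) \left(-49\right) \left(1 - 13\right) = 49 \left(-12\right) = -588$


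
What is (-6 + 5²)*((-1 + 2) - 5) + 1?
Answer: -75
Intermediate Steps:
(-6 + 5²)*((-1 + 2) - 5) + 1 = (-6 + 25)*(1 - 5) + 1 = 19*(-4) + 1 = -76 + 1 = -75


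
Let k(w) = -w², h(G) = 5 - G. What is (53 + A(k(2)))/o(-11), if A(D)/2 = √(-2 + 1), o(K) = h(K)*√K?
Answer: √11*(2 - 53*I)/176 ≈ 0.037689 - 0.99876*I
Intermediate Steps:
o(K) = √K*(5 - K) (o(K) = (5 - K)*√K = √K*(5 - K))
A(D) = 2*I (A(D) = 2*√(-2 + 1) = 2*√(-1) = 2*I)
(53 + A(k(2)))/o(-11) = (53 + 2*I)/((√(-11)*(5 - 1*(-11)))) = (53 + 2*I)/(((I*√11)*(5 + 11))) = (53 + 2*I)/(((I*√11)*16)) = (53 + 2*I)/((16*I*√11)) = (-I*√11/176)*(53 + 2*I) = -I*√11*(53 + 2*I)/176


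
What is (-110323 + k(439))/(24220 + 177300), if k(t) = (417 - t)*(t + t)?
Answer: -129639/201520 ≈ -0.64331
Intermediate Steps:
k(t) = 2*t*(417 - t) (k(t) = (417 - t)*(2*t) = 2*t*(417 - t))
(-110323 + k(439))/(24220 + 177300) = (-110323 + 2*439*(417 - 1*439))/(24220 + 177300) = (-110323 + 2*439*(417 - 439))/201520 = (-110323 + 2*439*(-22))*(1/201520) = (-110323 - 19316)*(1/201520) = -129639*1/201520 = -129639/201520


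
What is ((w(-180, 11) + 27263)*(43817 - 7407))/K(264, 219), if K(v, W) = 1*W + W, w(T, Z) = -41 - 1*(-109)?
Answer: 497560855/219 ≈ 2.2720e+6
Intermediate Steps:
w(T, Z) = 68 (w(T, Z) = -41 + 109 = 68)
K(v, W) = 2*W (K(v, W) = W + W = 2*W)
((w(-180, 11) + 27263)*(43817 - 7407))/K(264, 219) = ((68 + 27263)*(43817 - 7407))/((2*219)) = (27331*36410)/438 = 995121710*(1/438) = 497560855/219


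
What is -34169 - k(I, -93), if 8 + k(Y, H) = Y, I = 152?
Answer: -34313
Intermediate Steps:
k(Y, H) = -8 + Y
-34169 - k(I, -93) = -34169 - (-8 + 152) = -34169 - 1*144 = -34169 - 144 = -34313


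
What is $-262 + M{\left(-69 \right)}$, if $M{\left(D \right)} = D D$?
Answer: $4499$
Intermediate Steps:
$M{\left(D \right)} = D^{2}$
$-262 + M{\left(-69 \right)} = -262 + \left(-69\right)^{2} = -262 + 4761 = 4499$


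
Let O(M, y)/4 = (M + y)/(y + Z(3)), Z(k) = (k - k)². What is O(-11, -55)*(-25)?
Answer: -120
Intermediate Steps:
Z(k) = 0 (Z(k) = 0² = 0)
O(M, y) = 4*(M + y)/y (O(M, y) = 4*((M + y)/(y + 0)) = 4*((M + y)/y) = 4*(M + y)/y)
O(-11, -55)*(-25) = (4 + 4*(-11)/(-55))*(-25) = (4 + 4*(-11)*(-1/55))*(-25) = (4 + ⅘)*(-25) = (24/5)*(-25) = -120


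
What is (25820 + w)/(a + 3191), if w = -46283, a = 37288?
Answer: -6821/13493 ≈ -0.50552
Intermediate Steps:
(25820 + w)/(a + 3191) = (25820 - 46283)/(37288 + 3191) = -20463/40479 = -20463*1/40479 = -6821/13493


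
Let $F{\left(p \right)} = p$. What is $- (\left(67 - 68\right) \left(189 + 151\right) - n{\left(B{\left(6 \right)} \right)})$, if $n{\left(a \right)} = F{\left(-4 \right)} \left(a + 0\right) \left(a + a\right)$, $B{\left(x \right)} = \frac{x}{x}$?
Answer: $332$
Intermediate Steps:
$B{\left(x \right)} = 1$
$n{\left(a \right)} = - 8 a^{2}$ ($n{\left(a \right)} = - 4 \left(a + 0\right) \left(a + a\right) = - 4 a 2 a = - 8 a^{2}$)
$- (\left(67 - 68\right) \left(189 + 151\right) - n{\left(B{\left(6 \right)} \right)}) = - (\left(67 - 68\right) \left(189 + 151\right) - - 8 \cdot 1^{2}) = - (\left(-1\right) 340 - \left(-8\right) 1) = - (-340 - -8) = - (-340 + 8) = \left(-1\right) \left(-332\right) = 332$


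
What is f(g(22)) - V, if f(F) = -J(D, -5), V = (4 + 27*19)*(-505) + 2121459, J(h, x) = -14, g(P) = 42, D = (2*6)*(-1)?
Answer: -1860360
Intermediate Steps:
D = -12 (D = 12*(-1) = -12)
V = 1860374 (V = (4 + 513)*(-505) + 2121459 = 517*(-505) + 2121459 = -261085 + 2121459 = 1860374)
f(F) = 14 (f(F) = -1*(-14) = 14)
f(g(22)) - V = 14 - 1*1860374 = 14 - 1860374 = -1860360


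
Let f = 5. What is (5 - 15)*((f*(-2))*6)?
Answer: 600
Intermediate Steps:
(5 - 15)*((f*(-2))*6) = (5 - 15)*((5*(-2))*6) = -(-100)*6 = -10*(-60) = 600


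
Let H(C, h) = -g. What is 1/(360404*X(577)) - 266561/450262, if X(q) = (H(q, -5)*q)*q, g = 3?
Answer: -47976559079109545/81039692393023188 ≈ -0.59201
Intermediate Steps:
H(C, h) = -3 (H(C, h) = -1*3 = -3)
X(q) = -3*q² (X(q) = (-3*q)*q = -3*q²)
1/(360404*X(577)) - 266561/450262 = 1/(360404*((-3*577²))) - 266561/450262 = 1/(360404*((-3*332929))) - 266561*1/450262 = (1/360404)/(-998787) - 266561/450262 = (1/360404)*(-1/998787) - 266561/450262 = -1/359966829948 - 266561/450262 = -47976559079109545/81039692393023188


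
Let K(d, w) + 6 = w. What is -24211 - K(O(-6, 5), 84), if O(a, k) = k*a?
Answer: -24289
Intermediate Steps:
O(a, k) = a*k
K(d, w) = -6 + w
-24211 - K(O(-6, 5), 84) = -24211 - (-6 + 84) = -24211 - 1*78 = -24211 - 78 = -24289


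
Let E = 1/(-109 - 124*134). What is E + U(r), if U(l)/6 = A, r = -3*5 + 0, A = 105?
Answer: 19669859/31222 ≈ 630.00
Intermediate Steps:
r = -15 (r = -15 + 0 = -15)
U(l) = 630 (U(l) = 6*105 = 630)
E = -1/31222 (E = (1/134)/(-233) = -1/233*1/134 = -1/31222 ≈ -3.2029e-5)
E + U(r) = -1/31222 + 630 = 19669859/31222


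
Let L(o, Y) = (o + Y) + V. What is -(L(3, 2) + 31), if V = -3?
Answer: -33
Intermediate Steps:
L(o, Y) = -3 + Y + o (L(o, Y) = (o + Y) - 3 = (Y + o) - 3 = -3 + Y + o)
-(L(3, 2) + 31) = -((-3 + 2 + 3) + 31) = -(2 + 31) = -1*33 = -33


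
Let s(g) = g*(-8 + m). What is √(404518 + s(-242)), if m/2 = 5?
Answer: √404034 ≈ 635.64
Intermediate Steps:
m = 10 (m = 2*5 = 10)
s(g) = 2*g (s(g) = g*(-8 + 10) = g*2 = 2*g)
√(404518 + s(-242)) = √(404518 + 2*(-242)) = √(404518 - 484) = √404034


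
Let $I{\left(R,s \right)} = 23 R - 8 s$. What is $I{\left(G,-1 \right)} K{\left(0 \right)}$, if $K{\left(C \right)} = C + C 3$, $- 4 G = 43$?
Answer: $0$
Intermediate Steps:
$G = - \frac{43}{4}$ ($G = \left(- \frac{1}{4}\right) 43 = - \frac{43}{4} \approx -10.75$)
$K{\left(C \right)} = 4 C$ ($K{\left(C \right)} = C + 3 C = 4 C$)
$I{\left(R,s \right)} = - 8 s + 23 R$
$I{\left(G,-1 \right)} K{\left(0 \right)} = \left(\left(-8\right) \left(-1\right) + 23 \left(- \frac{43}{4}\right)\right) 4 \cdot 0 = \left(8 - \frac{989}{4}\right) 0 = \left(- \frac{957}{4}\right) 0 = 0$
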